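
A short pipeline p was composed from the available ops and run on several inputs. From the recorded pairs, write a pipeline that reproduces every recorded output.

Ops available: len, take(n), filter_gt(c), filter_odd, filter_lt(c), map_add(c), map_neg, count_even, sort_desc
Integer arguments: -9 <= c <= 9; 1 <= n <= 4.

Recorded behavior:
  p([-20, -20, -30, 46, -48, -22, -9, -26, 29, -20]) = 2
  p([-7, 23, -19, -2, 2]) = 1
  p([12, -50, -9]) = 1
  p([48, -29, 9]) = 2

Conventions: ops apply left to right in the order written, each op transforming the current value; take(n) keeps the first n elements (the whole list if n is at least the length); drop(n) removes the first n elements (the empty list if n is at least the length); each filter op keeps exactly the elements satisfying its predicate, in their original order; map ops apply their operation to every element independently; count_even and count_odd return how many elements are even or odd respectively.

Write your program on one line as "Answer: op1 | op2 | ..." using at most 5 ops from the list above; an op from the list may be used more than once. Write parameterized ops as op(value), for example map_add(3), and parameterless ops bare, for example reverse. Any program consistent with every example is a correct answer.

filter_gt(2) | map_neg | sort_desc | len

Check, running the answer program on each example:
  [-20, -20, -30, 46, -48, -22, -9, -26, 29, -20] -> [46, 29] -> [-46, -29] -> [-29, -46] -> 2
  [-7, 23, -19, -2, 2] -> [23] -> [-23] -> [-23] -> 1
  [12, -50, -9] -> [12] -> [-12] -> [-12] -> 1
  [48, -29, 9] -> [48, 9] -> [-48, -9] -> [-9, -48] -> 2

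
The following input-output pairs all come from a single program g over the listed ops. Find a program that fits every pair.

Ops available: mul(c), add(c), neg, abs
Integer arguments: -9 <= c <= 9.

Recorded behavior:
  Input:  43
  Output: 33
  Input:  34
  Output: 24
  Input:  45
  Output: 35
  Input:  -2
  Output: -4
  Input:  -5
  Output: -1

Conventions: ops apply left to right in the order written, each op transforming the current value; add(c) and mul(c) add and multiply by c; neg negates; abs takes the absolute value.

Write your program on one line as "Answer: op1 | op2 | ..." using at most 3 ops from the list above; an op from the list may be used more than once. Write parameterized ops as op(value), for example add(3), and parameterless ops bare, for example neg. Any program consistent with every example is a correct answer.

add(-2) | abs | add(-8)

Check, running the answer program on each example:
  43 -> 41 -> 41 -> 33
  34 -> 32 -> 32 -> 24
  45 -> 43 -> 43 -> 35
  -2 -> -4 -> 4 -> -4
  -5 -> -7 -> 7 -> -1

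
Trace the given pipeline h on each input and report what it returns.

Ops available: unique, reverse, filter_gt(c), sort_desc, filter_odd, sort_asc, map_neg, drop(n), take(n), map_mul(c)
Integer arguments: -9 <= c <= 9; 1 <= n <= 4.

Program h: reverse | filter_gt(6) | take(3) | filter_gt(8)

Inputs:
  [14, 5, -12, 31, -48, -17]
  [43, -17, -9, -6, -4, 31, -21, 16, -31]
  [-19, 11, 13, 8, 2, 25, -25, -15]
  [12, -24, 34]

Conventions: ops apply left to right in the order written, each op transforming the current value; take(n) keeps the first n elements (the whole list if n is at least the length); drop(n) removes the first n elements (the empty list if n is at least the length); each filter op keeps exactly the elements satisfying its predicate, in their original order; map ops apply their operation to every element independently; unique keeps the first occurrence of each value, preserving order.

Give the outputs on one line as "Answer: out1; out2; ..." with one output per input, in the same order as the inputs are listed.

Execution, op by op:
  [14, 5, -12, 31, -48, -17] -> [-17, -48, 31, -12, 5, 14] -> [31, 14] -> [31, 14] -> [31, 14]
  [43, -17, -9, -6, -4, 31, -21, 16, -31] -> [-31, 16, -21, 31, -4, -6, -9, -17, 43] -> [16, 31, 43] -> [16, 31, 43] -> [16, 31, 43]
  [-19, 11, 13, 8, 2, 25, -25, -15] -> [-15, -25, 25, 2, 8, 13, 11, -19] -> [25, 8, 13, 11] -> [25, 8, 13] -> [25, 13]
  [12, -24, 34] -> [34, -24, 12] -> [34, 12] -> [34, 12] -> [34, 12]

[31, 14]; [16, 31, 43]; [25, 13]; [34, 12]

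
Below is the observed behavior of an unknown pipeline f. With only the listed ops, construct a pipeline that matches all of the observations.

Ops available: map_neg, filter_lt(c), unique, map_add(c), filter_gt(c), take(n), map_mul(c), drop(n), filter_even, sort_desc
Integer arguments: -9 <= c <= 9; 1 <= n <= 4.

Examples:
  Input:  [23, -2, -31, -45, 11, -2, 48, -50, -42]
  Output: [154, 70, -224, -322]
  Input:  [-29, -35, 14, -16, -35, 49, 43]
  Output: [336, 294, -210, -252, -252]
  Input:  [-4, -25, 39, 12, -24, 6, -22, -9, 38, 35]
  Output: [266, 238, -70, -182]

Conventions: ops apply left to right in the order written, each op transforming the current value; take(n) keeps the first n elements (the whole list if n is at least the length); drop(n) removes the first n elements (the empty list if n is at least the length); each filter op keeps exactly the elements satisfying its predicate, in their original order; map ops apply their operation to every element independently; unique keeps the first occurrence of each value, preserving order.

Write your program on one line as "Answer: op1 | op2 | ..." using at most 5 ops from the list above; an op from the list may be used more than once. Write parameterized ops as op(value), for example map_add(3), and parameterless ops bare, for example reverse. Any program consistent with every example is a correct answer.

map_mul(7) | map_add(-7) | sort_desc | filter_even

Check, running the answer program on each example:
  [23, -2, -31, -45, 11, -2, 48, -50, -42] -> [161, -14, -217, -315, 77, -14, 336, -350, -294] -> [154, -21, -224, -322, 70, -21, 329, -357, -301] -> [329, 154, 70, -21, -21, -224, -301, -322, -357] -> [154, 70, -224, -322]
  [-29, -35, 14, -16, -35, 49, 43] -> [-203, -245, 98, -112, -245, 343, 301] -> [-210, -252, 91, -119, -252, 336, 294] -> [336, 294, 91, -119, -210, -252, -252] -> [336, 294, -210, -252, -252]
  [-4, -25, 39, 12, -24, 6, -22, -9, 38, 35] -> [-28, -175, 273, 84, -168, 42, -154, -63, 266, 245] -> [-35, -182, 266, 77, -175, 35, -161, -70, 259, 238] -> [266, 259, 238, 77, 35, -35, -70, -161, -175, -182] -> [266, 238, -70, -182]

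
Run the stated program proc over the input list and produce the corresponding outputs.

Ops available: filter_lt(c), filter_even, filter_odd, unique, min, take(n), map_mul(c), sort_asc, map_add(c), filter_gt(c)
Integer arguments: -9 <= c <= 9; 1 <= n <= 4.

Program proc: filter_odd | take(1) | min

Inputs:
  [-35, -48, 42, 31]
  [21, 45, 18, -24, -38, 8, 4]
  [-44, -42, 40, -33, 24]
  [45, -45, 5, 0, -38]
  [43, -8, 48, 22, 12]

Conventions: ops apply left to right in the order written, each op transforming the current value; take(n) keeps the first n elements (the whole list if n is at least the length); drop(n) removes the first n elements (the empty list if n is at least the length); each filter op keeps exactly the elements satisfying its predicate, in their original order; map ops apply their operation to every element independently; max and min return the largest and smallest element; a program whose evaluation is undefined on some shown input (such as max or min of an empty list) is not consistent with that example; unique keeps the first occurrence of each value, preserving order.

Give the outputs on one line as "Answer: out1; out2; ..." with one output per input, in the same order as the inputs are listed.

Execution, op by op:
  [-35, -48, 42, 31] -> [-35, 31] -> [-35] -> -35
  [21, 45, 18, -24, -38, 8, 4] -> [21, 45] -> [21] -> 21
  [-44, -42, 40, -33, 24] -> [-33] -> [-33] -> -33
  [45, -45, 5, 0, -38] -> [45, -45, 5] -> [45] -> 45
  [43, -8, 48, 22, 12] -> [43] -> [43] -> 43

-35; 21; -33; 45; 43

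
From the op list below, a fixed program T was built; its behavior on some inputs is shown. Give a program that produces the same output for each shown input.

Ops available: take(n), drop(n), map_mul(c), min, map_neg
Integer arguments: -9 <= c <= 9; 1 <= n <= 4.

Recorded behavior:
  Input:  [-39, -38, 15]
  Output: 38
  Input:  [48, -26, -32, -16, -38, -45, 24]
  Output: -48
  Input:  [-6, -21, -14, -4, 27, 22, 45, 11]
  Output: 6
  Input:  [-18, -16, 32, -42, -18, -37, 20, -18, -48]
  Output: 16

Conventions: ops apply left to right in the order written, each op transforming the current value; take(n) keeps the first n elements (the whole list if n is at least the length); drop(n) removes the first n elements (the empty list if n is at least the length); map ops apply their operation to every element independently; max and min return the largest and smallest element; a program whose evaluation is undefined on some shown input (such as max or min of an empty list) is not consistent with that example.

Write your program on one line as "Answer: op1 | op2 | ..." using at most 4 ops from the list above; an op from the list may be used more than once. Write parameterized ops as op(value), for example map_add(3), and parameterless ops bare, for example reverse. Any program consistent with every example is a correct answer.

map_neg | take(2) | min

Check, running the answer program on each example:
  [-39, -38, 15] -> [39, 38, -15] -> [39, 38] -> 38
  [48, -26, -32, -16, -38, -45, 24] -> [-48, 26, 32, 16, 38, 45, -24] -> [-48, 26] -> -48
  [-6, -21, -14, -4, 27, 22, 45, 11] -> [6, 21, 14, 4, -27, -22, -45, -11] -> [6, 21] -> 6
  [-18, -16, 32, -42, -18, -37, 20, -18, -48] -> [18, 16, -32, 42, 18, 37, -20, 18, 48] -> [18, 16] -> 16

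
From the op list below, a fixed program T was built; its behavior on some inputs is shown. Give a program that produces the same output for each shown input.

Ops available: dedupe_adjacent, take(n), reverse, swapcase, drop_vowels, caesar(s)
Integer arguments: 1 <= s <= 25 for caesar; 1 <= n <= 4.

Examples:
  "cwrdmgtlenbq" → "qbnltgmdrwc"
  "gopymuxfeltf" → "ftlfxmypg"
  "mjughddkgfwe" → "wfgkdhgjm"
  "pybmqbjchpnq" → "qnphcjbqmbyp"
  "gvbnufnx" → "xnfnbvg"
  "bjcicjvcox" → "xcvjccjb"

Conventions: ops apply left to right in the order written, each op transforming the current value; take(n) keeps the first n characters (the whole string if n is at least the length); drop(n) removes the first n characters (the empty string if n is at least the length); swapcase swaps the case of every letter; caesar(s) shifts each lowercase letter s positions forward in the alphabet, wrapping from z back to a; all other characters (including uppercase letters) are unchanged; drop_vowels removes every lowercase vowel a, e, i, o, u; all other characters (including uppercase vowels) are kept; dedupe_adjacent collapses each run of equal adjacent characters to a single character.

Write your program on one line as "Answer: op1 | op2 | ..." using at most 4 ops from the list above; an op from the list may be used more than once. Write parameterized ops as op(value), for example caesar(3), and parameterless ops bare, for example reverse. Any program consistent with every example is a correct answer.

dedupe_adjacent | reverse | drop_vowels

Check, running the answer program on each example:
  "cwrdmgtlenbq" -> "cwrdmgtlenbq" -> "qbneltgmdrwc" -> "qbnltgmdrwc"
  "gopymuxfeltf" -> "gopymuxfeltf" -> "ftlefxumypog" -> "ftlfxmypg"
  "mjughddkgfwe" -> "mjughdkgfwe" -> "ewfgkdhgujm" -> "wfgkdhgjm"
  "pybmqbjchpnq" -> "pybmqbjchpnq" -> "qnphcjbqmbyp" -> "qnphcjbqmbyp"
  "gvbnufnx" -> "gvbnufnx" -> "xnfunbvg" -> "xnfnbvg"
  "bjcicjvcox" -> "bjcicjvcox" -> "xocvjcicjb" -> "xcvjccjb"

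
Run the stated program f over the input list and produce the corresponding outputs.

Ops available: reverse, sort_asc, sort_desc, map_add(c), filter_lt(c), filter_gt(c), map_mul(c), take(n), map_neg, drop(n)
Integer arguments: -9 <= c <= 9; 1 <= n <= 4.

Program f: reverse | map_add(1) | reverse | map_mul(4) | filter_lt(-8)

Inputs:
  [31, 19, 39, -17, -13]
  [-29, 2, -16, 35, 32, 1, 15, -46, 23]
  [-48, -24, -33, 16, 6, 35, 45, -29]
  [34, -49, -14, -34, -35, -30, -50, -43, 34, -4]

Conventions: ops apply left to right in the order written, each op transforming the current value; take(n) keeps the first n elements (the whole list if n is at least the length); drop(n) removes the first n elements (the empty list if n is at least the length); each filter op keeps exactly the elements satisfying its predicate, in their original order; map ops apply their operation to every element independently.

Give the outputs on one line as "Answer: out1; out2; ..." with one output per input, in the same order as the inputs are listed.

Execution, op by op:
  [31, 19, 39, -17, -13] -> [-13, -17, 39, 19, 31] -> [-12, -16, 40, 20, 32] -> [32, 20, 40, -16, -12] -> [128, 80, 160, -64, -48] -> [-64, -48]
  [-29, 2, -16, 35, 32, 1, 15, -46, 23] -> [23, -46, 15, 1, 32, 35, -16, 2, -29] -> [24, -45, 16, 2, 33, 36, -15, 3, -28] -> [-28, 3, -15, 36, 33, 2, 16, -45, 24] -> [-112, 12, -60, 144, 132, 8, 64, -180, 96] -> [-112, -60, -180]
  [-48, -24, -33, 16, 6, 35, 45, -29] -> [-29, 45, 35, 6, 16, -33, -24, -48] -> [-28, 46, 36, 7, 17, -32, -23, -47] -> [-47, -23, -32, 17, 7, 36, 46, -28] -> [-188, -92, -128, 68, 28, 144, 184, -112] -> [-188, -92, -128, -112]
  [34, -49, -14, -34, -35, -30, -50, -43, 34, -4] -> [-4, 34, -43, -50, -30, -35, -34, -14, -49, 34] -> [-3, 35, -42, -49, -29, -34, -33, -13, -48, 35] -> [35, -48, -13, -33, -34, -29, -49, -42, 35, -3] -> [140, -192, -52, -132, -136, -116, -196, -168, 140, -12] -> [-192, -52, -132, -136, -116, -196, -168, -12]

[-64, -48]; [-112, -60, -180]; [-188, -92, -128, -112]; [-192, -52, -132, -136, -116, -196, -168, -12]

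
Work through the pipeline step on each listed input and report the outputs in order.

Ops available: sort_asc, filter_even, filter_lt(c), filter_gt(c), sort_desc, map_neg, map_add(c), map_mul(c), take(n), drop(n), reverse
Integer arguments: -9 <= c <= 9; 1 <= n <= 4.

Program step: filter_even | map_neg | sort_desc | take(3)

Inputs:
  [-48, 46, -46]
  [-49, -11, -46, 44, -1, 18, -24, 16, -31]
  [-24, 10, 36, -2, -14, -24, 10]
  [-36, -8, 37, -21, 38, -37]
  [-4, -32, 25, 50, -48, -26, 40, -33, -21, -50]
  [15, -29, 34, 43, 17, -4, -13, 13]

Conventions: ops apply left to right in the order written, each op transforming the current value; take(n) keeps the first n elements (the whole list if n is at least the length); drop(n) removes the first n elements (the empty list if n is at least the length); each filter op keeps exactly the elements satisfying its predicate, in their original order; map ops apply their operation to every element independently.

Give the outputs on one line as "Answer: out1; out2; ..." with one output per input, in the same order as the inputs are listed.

[48, 46, -46]; [46, 24, -16]; [24, 24, 14]; [36, 8, -38]; [50, 48, 32]; [4, -34]

Execution, op by op:
  [-48, 46, -46] -> [-48, 46, -46] -> [48, -46, 46] -> [48, 46, -46] -> [48, 46, -46]
  [-49, -11, -46, 44, -1, 18, -24, 16, -31] -> [-46, 44, 18, -24, 16] -> [46, -44, -18, 24, -16] -> [46, 24, -16, -18, -44] -> [46, 24, -16]
  [-24, 10, 36, -2, -14, -24, 10] -> [-24, 10, 36, -2, -14, -24, 10] -> [24, -10, -36, 2, 14, 24, -10] -> [24, 24, 14, 2, -10, -10, -36] -> [24, 24, 14]
  [-36, -8, 37, -21, 38, -37] -> [-36, -8, 38] -> [36, 8, -38] -> [36, 8, -38] -> [36, 8, -38]
  [-4, -32, 25, 50, -48, -26, 40, -33, -21, -50] -> [-4, -32, 50, -48, -26, 40, -50] -> [4, 32, -50, 48, 26, -40, 50] -> [50, 48, 32, 26, 4, -40, -50] -> [50, 48, 32]
  [15, -29, 34, 43, 17, -4, -13, 13] -> [34, -4] -> [-34, 4] -> [4, -34] -> [4, -34]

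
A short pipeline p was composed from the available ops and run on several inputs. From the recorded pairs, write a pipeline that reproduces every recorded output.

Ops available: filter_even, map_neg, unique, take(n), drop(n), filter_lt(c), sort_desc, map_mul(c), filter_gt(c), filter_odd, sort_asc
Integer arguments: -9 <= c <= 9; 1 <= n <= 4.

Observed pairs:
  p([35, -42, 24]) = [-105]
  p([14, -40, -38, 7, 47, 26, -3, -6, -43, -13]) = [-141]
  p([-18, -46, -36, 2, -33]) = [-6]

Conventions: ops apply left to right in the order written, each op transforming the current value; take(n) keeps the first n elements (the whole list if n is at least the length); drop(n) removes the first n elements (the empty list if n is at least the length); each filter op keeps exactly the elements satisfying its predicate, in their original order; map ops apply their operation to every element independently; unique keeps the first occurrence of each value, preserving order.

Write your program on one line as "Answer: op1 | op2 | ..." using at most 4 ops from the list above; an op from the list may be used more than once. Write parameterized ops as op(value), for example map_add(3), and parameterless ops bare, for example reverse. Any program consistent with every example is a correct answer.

map_mul(3) | sort_desc | map_neg | take(1)

Check, running the answer program on each example:
  [35, -42, 24] -> [105, -126, 72] -> [105, 72, -126] -> [-105, -72, 126] -> [-105]
  [14, -40, -38, 7, 47, 26, -3, -6, -43, -13] -> [42, -120, -114, 21, 141, 78, -9, -18, -129, -39] -> [141, 78, 42, 21, -9, -18, -39, -114, -120, -129] -> [-141, -78, -42, -21, 9, 18, 39, 114, 120, 129] -> [-141]
  [-18, -46, -36, 2, -33] -> [-54, -138, -108, 6, -99] -> [6, -54, -99, -108, -138] -> [-6, 54, 99, 108, 138] -> [-6]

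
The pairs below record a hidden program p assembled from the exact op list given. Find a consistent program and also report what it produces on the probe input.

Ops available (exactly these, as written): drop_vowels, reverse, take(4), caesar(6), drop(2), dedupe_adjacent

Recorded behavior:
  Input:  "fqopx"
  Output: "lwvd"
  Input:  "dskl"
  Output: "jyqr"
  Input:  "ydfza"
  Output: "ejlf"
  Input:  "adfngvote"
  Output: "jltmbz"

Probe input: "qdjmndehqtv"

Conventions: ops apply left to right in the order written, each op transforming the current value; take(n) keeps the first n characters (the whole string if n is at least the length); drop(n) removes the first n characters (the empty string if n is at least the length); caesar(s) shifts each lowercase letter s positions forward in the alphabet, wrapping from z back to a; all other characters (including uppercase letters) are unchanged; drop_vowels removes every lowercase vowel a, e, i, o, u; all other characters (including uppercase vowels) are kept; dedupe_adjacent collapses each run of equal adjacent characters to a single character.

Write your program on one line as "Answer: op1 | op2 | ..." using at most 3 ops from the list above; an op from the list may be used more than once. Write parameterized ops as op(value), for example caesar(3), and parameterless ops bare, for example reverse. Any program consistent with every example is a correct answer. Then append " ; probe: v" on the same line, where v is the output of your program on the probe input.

drop_vowels | caesar(6) ; probe: "wjpstjnwzb"

Check, running the answer program on each example:
  "fqopx" -> "fqpx" -> "lwvd"
  "dskl" -> "dskl" -> "jyqr"
  "ydfza" -> "ydfz" -> "ejlf"
  "adfngvote" -> "dfngvt" -> "jltmbz"
  probe: "qdjmndehqtv" -> "qdjmndhqtv" -> "wjpstjnwzb"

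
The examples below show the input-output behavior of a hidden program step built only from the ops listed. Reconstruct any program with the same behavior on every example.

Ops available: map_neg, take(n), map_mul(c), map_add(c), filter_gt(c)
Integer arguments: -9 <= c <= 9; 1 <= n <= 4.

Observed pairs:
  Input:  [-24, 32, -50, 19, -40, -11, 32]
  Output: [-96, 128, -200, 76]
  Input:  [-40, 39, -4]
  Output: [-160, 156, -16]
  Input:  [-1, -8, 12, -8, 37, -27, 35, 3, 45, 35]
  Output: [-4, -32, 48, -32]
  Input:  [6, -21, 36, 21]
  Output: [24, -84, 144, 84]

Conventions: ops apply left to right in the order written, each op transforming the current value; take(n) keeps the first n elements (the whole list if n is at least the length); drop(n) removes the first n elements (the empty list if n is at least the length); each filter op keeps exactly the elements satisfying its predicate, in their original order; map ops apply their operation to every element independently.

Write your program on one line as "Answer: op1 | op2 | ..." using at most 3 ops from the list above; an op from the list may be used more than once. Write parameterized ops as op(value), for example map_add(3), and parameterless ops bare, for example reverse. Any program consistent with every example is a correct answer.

map_mul(-4) | take(4) | map_neg

Check, running the answer program on each example:
  [-24, 32, -50, 19, -40, -11, 32] -> [96, -128, 200, -76, 160, 44, -128] -> [96, -128, 200, -76] -> [-96, 128, -200, 76]
  [-40, 39, -4] -> [160, -156, 16] -> [160, -156, 16] -> [-160, 156, -16]
  [-1, -8, 12, -8, 37, -27, 35, 3, 45, 35] -> [4, 32, -48, 32, -148, 108, -140, -12, -180, -140] -> [4, 32, -48, 32] -> [-4, -32, 48, -32]
  [6, -21, 36, 21] -> [-24, 84, -144, -84] -> [-24, 84, -144, -84] -> [24, -84, 144, 84]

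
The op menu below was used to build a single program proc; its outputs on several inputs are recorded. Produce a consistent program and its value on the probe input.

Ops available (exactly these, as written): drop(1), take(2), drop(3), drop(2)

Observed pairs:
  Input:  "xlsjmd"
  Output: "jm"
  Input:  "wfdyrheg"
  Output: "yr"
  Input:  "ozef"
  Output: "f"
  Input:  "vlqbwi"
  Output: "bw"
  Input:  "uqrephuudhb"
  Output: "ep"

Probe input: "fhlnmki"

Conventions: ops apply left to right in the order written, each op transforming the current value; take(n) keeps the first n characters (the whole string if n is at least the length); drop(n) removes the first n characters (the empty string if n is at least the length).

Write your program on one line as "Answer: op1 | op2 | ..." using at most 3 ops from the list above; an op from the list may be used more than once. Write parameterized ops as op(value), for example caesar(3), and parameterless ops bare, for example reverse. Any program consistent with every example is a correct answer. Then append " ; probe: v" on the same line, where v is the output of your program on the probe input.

drop(3) | take(2) ; probe: "nm"

Check, running the answer program on each example:
  "xlsjmd" -> "jmd" -> "jm"
  "wfdyrheg" -> "yrheg" -> "yr"
  "ozef" -> "f" -> "f"
  "vlqbwi" -> "bwi" -> "bw"
  "uqrephuudhb" -> "ephuudhb" -> "ep"
  probe: "fhlnmki" -> "nmki" -> "nm"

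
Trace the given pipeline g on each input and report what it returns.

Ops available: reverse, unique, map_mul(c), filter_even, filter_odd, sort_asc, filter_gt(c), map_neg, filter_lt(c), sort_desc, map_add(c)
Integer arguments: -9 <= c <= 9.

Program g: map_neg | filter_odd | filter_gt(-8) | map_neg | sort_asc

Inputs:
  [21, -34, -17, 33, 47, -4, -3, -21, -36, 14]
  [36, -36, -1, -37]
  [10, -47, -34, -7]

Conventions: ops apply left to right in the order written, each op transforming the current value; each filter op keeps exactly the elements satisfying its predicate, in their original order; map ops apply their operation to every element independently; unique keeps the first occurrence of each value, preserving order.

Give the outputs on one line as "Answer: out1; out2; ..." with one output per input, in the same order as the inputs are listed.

Execution, op by op:
  [21, -34, -17, 33, 47, -4, -3, -21, -36, 14] -> [-21, 34, 17, -33, -47, 4, 3, 21, 36, -14] -> [-21, 17, -33, -47, 3, 21] -> [17, 3, 21] -> [-17, -3, -21] -> [-21, -17, -3]
  [36, -36, -1, -37] -> [-36, 36, 1, 37] -> [1, 37] -> [1, 37] -> [-1, -37] -> [-37, -1]
  [10, -47, -34, -7] -> [-10, 47, 34, 7] -> [47, 7] -> [47, 7] -> [-47, -7] -> [-47, -7]

[-21, -17, -3]; [-37, -1]; [-47, -7]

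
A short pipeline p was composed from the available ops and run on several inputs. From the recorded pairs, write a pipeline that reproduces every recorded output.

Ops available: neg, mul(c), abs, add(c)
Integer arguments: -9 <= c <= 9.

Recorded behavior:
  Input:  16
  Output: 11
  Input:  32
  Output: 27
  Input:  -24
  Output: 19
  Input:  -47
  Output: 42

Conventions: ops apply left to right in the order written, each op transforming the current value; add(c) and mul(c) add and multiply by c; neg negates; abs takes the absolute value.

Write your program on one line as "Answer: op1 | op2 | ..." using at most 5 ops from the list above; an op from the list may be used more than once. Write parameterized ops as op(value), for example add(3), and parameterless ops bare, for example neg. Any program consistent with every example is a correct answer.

abs | neg | add(2) | mul(-1) | add(-3)

Check, running the answer program on each example:
  16 -> 16 -> -16 -> -14 -> 14 -> 11
  32 -> 32 -> -32 -> -30 -> 30 -> 27
  -24 -> 24 -> -24 -> -22 -> 22 -> 19
  -47 -> 47 -> -47 -> -45 -> 45 -> 42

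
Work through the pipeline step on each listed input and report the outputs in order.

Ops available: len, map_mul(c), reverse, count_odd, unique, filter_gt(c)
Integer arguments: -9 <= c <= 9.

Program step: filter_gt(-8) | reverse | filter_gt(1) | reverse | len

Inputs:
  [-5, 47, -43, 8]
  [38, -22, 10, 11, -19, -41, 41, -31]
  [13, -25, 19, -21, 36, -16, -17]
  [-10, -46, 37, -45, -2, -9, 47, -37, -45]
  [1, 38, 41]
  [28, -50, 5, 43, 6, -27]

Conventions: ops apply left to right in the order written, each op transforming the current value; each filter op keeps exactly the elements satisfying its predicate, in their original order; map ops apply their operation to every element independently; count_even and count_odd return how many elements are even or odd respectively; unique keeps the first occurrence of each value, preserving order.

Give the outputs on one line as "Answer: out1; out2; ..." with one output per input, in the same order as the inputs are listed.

2; 4; 3; 2; 2; 4

Execution, op by op:
  [-5, 47, -43, 8] -> [-5, 47, 8] -> [8, 47, -5] -> [8, 47] -> [47, 8] -> 2
  [38, -22, 10, 11, -19, -41, 41, -31] -> [38, 10, 11, 41] -> [41, 11, 10, 38] -> [41, 11, 10, 38] -> [38, 10, 11, 41] -> 4
  [13, -25, 19, -21, 36, -16, -17] -> [13, 19, 36] -> [36, 19, 13] -> [36, 19, 13] -> [13, 19, 36] -> 3
  [-10, -46, 37, -45, -2, -9, 47, -37, -45] -> [37, -2, 47] -> [47, -2, 37] -> [47, 37] -> [37, 47] -> 2
  [1, 38, 41] -> [1, 38, 41] -> [41, 38, 1] -> [41, 38] -> [38, 41] -> 2
  [28, -50, 5, 43, 6, -27] -> [28, 5, 43, 6] -> [6, 43, 5, 28] -> [6, 43, 5, 28] -> [28, 5, 43, 6] -> 4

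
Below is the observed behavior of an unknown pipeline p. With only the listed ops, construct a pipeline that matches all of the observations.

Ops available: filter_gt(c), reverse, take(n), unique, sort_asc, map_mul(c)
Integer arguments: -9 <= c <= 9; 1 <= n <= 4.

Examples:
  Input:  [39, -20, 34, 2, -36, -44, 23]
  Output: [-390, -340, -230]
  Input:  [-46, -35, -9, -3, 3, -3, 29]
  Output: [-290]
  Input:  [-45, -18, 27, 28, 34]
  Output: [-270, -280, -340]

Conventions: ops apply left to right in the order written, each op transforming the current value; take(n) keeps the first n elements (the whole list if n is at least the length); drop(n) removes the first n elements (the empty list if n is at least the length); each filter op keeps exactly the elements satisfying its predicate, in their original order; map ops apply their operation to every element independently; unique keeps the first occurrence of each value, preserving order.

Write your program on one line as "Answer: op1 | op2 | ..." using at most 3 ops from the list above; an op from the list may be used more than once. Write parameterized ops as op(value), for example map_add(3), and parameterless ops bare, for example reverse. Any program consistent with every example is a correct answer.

filter_gt(4) | map_mul(-2) | map_mul(5)

Check, running the answer program on each example:
  [39, -20, 34, 2, -36, -44, 23] -> [39, 34, 23] -> [-78, -68, -46] -> [-390, -340, -230]
  [-46, -35, -9, -3, 3, -3, 29] -> [29] -> [-58] -> [-290]
  [-45, -18, 27, 28, 34] -> [27, 28, 34] -> [-54, -56, -68] -> [-270, -280, -340]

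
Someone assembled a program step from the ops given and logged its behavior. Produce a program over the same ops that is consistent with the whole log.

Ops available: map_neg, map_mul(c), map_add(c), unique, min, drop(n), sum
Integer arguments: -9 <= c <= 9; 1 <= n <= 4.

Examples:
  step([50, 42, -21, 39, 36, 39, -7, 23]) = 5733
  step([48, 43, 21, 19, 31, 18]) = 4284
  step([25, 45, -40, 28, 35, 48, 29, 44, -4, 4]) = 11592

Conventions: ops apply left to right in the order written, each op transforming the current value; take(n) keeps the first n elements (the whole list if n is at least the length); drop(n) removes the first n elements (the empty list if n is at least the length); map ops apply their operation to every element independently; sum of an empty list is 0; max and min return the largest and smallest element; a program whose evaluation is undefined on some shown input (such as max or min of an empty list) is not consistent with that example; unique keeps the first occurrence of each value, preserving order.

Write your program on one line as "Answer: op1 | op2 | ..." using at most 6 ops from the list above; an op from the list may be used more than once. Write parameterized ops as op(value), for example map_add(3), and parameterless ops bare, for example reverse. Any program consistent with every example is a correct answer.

drop(3) | map_mul(9) | map_mul(7) | unique | sum

Check, running the answer program on each example:
  [50, 42, -21, 39, 36, 39, -7, 23] -> [39, 36, 39, -7, 23] -> [351, 324, 351, -63, 207] -> [2457, 2268, 2457, -441, 1449] -> [2457, 2268, -441, 1449] -> 5733
  [48, 43, 21, 19, 31, 18] -> [19, 31, 18] -> [171, 279, 162] -> [1197, 1953, 1134] -> [1197, 1953, 1134] -> 4284
  [25, 45, -40, 28, 35, 48, 29, 44, -4, 4] -> [28, 35, 48, 29, 44, -4, 4] -> [252, 315, 432, 261, 396, -36, 36] -> [1764, 2205, 3024, 1827, 2772, -252, 252] -> [1764, 2205, 3024, 1827, 2772, -252, 252] -> 11592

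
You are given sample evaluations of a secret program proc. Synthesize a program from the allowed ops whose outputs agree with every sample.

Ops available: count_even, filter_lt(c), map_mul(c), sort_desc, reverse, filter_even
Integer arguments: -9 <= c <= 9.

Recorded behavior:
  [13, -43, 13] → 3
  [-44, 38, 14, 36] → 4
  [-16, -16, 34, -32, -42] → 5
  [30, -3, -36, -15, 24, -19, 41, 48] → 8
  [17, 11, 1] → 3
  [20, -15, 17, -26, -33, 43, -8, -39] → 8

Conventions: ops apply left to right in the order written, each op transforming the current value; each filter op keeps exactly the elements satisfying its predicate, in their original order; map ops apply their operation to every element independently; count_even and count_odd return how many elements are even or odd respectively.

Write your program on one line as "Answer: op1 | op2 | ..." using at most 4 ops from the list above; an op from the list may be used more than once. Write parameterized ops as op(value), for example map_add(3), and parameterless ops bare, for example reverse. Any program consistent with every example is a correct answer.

sort_desc | map_mul(6) | map_mul(3) | count_even

Check, running the answer program on each example:
  [13, -43, 13] -> [13, 13, -43] -> [78, 78, -258] -> [234, 234, -774] -> 3
  [-44, 38, 14, 36] -> [38, 36, 14, -44] -> [228, 216, 84, -264] -> [684, 648, 252, -792] -> 4
  [-16, -16, 34, -32, -42] -> [34, -16, -16, -32, -42] -> [204, -96, -96, -192, -252] -> [612, -288, -288, -576, -756] -> 5
  [30, -3, -36, -15, 24, -19, 41, 48] -> [48, 41, 30, 24, -3, -15, -19, -36] -> [288, 246, 180, 144, -18, -90, -114, -216] -> [864, 738, 540, 432, -54, -270, -342, -648] -> 8
  [17, 11, 1] -> [17, 11, 1] -> [102, 66, 6] -> [306, 198, 18] -> 3
  [20, -15, 17, -26, -33, 43, -8, -39] -> [43, 20, 17, -8, -15, -26, -33, -39] -> [258, 120, 102, -48, -90, -156, -198, -234] -> [774, 360, 306, -144, -270, -468, -594, -702] -> 8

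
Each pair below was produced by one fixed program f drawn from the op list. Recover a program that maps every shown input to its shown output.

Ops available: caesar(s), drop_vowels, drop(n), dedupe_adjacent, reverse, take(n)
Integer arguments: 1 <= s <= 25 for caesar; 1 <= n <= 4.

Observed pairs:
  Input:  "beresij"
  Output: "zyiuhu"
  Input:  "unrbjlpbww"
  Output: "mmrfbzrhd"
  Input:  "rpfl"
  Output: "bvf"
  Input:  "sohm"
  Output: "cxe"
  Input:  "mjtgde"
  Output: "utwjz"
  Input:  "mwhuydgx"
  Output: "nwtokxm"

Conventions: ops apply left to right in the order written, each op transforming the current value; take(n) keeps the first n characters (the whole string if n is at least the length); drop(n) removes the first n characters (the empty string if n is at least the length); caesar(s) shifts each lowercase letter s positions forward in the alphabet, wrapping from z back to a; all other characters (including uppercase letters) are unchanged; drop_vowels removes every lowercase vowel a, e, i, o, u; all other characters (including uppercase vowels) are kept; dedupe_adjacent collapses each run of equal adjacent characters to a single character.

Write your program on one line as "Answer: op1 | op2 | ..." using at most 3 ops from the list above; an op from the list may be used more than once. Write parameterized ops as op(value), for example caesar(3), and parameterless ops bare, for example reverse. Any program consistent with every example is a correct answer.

drop(1) | caesar(16) | reverse

Check, running the answer program on each example:
  "beresij" -> "eresij" -> "uhuiyz" -> "zyiuhu"
  "unrbjlpbww" -> "nrbjlpbww" -> "dhrzbfrmm" -> "mmrfbzrhd"
  "rpfl" -> "pfl" -> "fvb" -> "bvf"
  "sohm" -> "ohm" -> "exc" -> "cxe"
  "mjtgde" -> "jtgde" -> "zjwtu" -> "utwjz"
  "mwhuydgx" -> "whuydgx" -> "mxkotwn" -> "nwtokxm"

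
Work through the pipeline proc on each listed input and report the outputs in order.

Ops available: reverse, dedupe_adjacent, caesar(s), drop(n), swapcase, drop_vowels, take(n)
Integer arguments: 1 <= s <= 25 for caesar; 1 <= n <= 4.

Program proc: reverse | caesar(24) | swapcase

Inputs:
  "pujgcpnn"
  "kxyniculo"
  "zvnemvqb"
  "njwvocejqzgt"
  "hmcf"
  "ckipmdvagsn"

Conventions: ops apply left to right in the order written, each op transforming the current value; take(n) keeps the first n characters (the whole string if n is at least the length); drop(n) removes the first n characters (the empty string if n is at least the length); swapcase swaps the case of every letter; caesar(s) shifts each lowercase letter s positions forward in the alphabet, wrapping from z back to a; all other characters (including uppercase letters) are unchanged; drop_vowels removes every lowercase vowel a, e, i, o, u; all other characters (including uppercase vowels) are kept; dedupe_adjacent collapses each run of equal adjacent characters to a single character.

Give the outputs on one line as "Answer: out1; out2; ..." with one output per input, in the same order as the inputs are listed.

"LLNAEHSN"; "MJSAGLWVI"; "ZOTKCLTX"; "REXOHCAMTUHL"; "DAKF"; "LQEYTBKNGIA"

Execution, op by op:
  "pujgcpnn" -> "nnpcgjup" -> "llnaehsn" -> "LLNAEHSN"
  "kxyniculo" -> "olucinyxk" -> "mjsaglwvi" -> "MJSAGLWVI"
  "zvnemvqb" -> "bqvmenvz" -> "zotkcltx" -> "ZOTKCLTX"
  "njwvocejqzgt" -> "tgzqjecovwjn" -> "rexohcamtuhl" -> "REXOHCAMTUHL"
  "hmcf" -> "fcmh" -> "dakf" -> "DAKF"
  "ckipmdvagsn" -> "nsgavdmpikc" -> "lqeytbkngia" -> "LQEYTBKNGIA"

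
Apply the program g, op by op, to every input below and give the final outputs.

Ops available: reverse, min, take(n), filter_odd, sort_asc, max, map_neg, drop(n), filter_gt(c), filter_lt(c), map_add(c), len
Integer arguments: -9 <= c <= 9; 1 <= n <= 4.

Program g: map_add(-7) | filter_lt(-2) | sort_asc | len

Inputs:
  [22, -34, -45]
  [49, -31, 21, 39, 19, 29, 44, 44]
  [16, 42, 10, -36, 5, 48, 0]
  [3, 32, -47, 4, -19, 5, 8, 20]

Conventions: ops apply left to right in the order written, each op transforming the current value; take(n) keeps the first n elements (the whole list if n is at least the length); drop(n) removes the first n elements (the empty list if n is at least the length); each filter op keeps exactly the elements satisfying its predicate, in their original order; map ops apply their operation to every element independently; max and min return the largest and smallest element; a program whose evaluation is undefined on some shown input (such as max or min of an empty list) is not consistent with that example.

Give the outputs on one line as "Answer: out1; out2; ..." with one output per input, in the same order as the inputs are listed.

Execution, op by op:
  [22, -34, -45] -> [15, -41, -52] -> [-41, -52] -> [-52, -41] -> 2
  [49, -31, 21, 39, 19, 29, 44, 44] -> [42, -38, 14, 32, 12, 22, 37, 37] -> [-38] -> [-38] -> 1
  [16, 42, 10, -36, 5, 48, 0] -> [9, 35, 3, -43, -2, 41, -7] -> [-43, -7] -> [-43, -7] -> 2
  [3, 32, -47, 4, -19, 5, 8, 20] -> [-4, 25, -54, -3, -26, -2, 1, 13] -> [-4, -54, -3, -26] -> [-54, -26, -4, -3] -> 4

2; 1; 2; 4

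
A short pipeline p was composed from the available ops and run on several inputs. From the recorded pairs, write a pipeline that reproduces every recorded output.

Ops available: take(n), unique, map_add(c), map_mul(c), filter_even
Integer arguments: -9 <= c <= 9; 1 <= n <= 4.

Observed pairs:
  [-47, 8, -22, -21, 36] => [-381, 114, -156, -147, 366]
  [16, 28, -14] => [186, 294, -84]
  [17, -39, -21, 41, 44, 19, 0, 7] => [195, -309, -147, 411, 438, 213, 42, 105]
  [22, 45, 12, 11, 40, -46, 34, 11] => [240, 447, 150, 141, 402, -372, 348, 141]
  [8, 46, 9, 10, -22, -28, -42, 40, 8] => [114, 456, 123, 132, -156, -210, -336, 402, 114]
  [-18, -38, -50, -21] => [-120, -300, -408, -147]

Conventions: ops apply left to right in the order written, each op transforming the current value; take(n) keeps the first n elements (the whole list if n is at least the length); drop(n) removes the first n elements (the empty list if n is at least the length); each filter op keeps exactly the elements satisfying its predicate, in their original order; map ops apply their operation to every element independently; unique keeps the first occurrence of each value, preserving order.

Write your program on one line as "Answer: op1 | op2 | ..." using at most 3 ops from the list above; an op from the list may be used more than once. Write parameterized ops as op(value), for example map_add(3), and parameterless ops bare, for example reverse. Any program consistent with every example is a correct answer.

map_add(4) | map_mul(9) | map_add(6)

Check, running the answer program on each example:
  [-47, 8, -22, -21, 36] -> [-43, 12, -18, -17, 40] -> [-387, 108, -162, -153, 360] -> [-381, 114, -156, -147, 366]
  [16, 28, -14] -> [20, 32, -10] -> [180, 288, -90] -> [186, 294, -84]
  [17, -39, -21, 41, 44, 19, 0, 7] -> [21, -35, -17, 45, 48, 23, 4, 11] -> [189, -315, -153, 405, 432, 207, 36, 99] -> [195, -309, -147, 411, 438, 213, 42, 105]
  [22, 45, 12, 11, 40, -46, 34, 11] -> [26, 49, 16, 15, 44, -42, 38, 15] -> [234, 441, 144, 135, 396, -378, 342, 135] -> [240, 447, 150, 141, 402, -372, 348, 141]
  [8, 46, 9, 10, -22, -28, -42, 40, 8] -> [12, 50, 13, 14, -18, -24, -38, 44, 12] -> [108, 450, 117, 126, -162, -216, -342, 396, 108] -> [114, 456, 123, 132, -156, -210, -336, 402, 114]
  [-18, -38, -50, -21] -> [-14, -34, -46, -17] -> [-126, -306, -414, -153] -> [-120, -300, -408, -147]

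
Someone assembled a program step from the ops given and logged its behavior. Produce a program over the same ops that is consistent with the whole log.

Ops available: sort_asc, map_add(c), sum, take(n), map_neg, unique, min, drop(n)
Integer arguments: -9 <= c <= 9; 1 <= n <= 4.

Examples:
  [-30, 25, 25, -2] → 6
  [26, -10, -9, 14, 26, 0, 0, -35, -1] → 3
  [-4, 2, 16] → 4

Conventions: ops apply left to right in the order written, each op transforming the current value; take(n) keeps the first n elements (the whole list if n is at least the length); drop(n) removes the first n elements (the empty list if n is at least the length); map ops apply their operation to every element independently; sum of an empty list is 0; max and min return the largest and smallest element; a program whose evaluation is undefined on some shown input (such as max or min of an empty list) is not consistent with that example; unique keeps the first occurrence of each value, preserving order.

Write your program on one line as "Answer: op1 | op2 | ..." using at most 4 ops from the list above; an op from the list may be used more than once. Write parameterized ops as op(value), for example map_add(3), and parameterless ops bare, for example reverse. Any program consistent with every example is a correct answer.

map_add(-6) | take(4) | map_neg | sum

Check, running the answer program on each example:
  [-30, 25, 25, -2] -> [-36, 19, 19, -8] -> [-36, 19, 19, -8] -> [36, -19, -19, 8] -> 6
  [26, -10, -9, 14, 26, 0, 0, -35, -1] -> [20, -16, -15, 8, 20, -6, -6, -41, -7] -> [20, -16, -15, 8] -> [-20, 16, 15, -8] -> 3
  [-4, 2, 16] -> [-10, -4, 10] -> [-10, -4, 10] -> [10, 4, -10] -> 4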